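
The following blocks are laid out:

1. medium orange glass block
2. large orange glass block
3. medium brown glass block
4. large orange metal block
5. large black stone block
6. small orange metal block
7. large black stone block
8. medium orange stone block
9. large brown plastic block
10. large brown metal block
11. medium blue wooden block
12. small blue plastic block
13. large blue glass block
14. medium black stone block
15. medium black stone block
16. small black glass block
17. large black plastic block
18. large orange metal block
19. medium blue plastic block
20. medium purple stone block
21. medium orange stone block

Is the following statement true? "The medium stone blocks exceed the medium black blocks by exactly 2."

False

|medium stone blocks| = 5.
|medium black blocks| = 2.
The claim requires 5 − 2 (= 3) to equal 2, which does not hold.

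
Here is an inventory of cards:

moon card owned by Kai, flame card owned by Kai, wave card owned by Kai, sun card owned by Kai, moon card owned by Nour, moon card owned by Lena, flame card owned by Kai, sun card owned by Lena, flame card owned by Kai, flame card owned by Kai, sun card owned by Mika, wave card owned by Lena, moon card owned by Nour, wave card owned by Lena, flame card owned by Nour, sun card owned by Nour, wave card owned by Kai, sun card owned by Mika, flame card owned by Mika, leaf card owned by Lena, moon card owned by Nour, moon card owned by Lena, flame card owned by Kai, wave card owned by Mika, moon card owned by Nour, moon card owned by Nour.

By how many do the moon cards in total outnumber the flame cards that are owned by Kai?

moon cards: 8.
flame cards owned by Kai: 5.
8 − 5 = 3.

3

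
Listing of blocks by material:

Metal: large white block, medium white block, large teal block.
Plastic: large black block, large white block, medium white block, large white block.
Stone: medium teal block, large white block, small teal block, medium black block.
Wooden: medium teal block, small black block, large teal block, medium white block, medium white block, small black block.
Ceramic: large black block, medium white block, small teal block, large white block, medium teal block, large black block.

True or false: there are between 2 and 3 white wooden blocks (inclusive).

There are 2 white wooden blocks.
The claim requires 2 ≤ 2 ≤ 3, which holds.

True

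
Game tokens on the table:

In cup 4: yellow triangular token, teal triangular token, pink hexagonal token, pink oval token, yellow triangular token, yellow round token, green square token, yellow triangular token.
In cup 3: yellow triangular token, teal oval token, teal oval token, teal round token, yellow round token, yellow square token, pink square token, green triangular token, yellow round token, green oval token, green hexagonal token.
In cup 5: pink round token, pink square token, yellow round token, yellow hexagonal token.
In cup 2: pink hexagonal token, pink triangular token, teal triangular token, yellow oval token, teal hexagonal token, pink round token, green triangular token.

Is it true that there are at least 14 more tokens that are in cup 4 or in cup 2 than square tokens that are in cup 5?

True

tokens in cup 4 or in cup 2: 15.
square tokens in cup 5: 1.
The claim requires 15 − 1 = 14 ≥ 14, which holds.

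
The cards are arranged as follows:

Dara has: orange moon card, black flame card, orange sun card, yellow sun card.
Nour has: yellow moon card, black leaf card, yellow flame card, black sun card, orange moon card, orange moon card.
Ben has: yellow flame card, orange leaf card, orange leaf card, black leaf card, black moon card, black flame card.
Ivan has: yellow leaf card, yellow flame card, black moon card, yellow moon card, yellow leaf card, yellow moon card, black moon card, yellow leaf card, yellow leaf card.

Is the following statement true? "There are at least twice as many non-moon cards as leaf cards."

There are 16 non-moon cards.
There are 8 leaf cards.
The claim requires 16 ≥ 2 × 8 = 16, which holds.

True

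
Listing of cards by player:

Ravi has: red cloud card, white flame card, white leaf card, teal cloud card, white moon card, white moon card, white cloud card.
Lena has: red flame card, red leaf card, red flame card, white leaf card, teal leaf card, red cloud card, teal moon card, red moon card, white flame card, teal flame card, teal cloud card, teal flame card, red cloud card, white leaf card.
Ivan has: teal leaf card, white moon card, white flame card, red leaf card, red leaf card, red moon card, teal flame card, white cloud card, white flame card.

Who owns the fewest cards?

Ravi

Counts by player: Lena→14, Ivan→9, Ravi→7.
The minimum is 7, held uniquely by Ravi.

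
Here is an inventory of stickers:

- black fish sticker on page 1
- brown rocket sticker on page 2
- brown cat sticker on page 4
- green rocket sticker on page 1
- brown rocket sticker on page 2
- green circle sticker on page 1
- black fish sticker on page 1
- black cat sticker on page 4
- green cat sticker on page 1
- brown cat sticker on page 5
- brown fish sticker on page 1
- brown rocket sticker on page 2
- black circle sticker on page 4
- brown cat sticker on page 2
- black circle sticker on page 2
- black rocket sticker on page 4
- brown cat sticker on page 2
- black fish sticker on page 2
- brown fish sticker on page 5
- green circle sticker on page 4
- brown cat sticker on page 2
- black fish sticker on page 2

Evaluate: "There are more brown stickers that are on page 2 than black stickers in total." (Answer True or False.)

There are 6 brown stickers on page 2.
There are 8 black stickers.
The claim requires 6 > 8, which does not hold.

False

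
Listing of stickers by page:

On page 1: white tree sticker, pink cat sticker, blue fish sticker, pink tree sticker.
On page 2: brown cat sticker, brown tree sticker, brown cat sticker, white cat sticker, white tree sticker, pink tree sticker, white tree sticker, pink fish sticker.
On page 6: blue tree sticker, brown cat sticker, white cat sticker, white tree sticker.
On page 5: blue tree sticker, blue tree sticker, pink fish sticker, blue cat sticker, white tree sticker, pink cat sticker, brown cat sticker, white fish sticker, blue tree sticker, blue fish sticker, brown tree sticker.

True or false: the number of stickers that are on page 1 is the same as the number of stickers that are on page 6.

True

|stickers on page 1| = 4.
|stickers on page 6| = 4.
The claim requires 4 = 4, which holds.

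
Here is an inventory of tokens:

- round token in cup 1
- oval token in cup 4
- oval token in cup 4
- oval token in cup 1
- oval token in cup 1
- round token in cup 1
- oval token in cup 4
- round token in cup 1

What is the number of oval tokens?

5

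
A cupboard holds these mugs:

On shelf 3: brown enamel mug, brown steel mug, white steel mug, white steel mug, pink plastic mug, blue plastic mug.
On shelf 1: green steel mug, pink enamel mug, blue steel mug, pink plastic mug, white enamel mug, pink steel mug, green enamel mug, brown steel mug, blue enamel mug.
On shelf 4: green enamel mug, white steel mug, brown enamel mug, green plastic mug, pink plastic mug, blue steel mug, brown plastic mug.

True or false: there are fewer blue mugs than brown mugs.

blue mugs: 4.
brown mugs: 5.
The claim requires 4 < 5, which holds.

True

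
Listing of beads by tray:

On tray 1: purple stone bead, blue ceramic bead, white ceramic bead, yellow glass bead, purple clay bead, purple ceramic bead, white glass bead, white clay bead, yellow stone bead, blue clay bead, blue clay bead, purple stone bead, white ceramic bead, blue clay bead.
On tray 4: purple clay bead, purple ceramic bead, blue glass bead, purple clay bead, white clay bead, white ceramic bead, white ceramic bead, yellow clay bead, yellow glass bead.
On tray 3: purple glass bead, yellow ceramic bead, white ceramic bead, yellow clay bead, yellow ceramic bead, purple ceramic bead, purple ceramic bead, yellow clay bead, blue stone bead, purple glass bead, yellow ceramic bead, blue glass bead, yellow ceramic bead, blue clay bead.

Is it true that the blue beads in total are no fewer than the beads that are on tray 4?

blue beads: 8.
beads on tray 4: 9.
The claim requires 8 ≥ 9, which does not hold.

False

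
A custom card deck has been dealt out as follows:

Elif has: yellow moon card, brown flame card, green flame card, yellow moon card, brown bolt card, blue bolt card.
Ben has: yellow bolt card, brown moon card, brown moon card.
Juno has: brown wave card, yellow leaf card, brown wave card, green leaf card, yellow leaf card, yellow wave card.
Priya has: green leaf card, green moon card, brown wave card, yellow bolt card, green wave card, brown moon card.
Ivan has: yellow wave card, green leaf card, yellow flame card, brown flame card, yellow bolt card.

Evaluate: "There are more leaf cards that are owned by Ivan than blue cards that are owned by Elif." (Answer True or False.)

False

leaf cards owned by Ivan: 1.
blue cards owned by Elif: 1.
The claim requires 1 > 1, which does not hold.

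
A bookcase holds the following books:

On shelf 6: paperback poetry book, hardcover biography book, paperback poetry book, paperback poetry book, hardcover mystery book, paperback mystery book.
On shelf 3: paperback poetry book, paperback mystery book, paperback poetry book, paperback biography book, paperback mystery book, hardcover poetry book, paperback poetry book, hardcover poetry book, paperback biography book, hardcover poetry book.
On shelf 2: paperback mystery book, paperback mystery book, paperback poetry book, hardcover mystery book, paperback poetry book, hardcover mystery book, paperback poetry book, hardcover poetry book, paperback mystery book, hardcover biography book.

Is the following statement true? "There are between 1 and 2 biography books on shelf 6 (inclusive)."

True

There is 1 biography book on shelf 6.
The claim requires 1 ≤ 1 ≤ 2, which holds.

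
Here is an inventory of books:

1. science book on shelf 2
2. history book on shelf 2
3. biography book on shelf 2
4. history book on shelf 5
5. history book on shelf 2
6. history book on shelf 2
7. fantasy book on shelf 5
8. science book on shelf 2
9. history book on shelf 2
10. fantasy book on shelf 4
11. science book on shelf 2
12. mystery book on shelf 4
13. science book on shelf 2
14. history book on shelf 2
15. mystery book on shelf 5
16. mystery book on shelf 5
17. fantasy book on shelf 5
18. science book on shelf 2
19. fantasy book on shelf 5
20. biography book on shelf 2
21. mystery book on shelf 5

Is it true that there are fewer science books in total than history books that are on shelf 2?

False

|science books| = 5.
|history books on shelf 2| = 5.
The claim requires 5 < 5, which does not hold.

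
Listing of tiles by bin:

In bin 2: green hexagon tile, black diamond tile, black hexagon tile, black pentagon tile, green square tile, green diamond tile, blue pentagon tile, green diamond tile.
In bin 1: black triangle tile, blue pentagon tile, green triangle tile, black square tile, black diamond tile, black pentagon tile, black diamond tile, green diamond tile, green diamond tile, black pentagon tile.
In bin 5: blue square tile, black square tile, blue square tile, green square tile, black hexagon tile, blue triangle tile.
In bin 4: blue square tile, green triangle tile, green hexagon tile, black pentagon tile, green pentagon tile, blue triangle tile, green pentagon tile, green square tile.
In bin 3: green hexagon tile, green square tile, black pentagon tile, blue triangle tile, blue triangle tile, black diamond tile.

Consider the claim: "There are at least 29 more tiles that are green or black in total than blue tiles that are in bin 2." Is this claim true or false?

False

|tiles that are green or black| = 29.
|blue tiles in bin 2| = 1.
The claim requires 29 − 1 = 28 ≥ 29, which does not hold.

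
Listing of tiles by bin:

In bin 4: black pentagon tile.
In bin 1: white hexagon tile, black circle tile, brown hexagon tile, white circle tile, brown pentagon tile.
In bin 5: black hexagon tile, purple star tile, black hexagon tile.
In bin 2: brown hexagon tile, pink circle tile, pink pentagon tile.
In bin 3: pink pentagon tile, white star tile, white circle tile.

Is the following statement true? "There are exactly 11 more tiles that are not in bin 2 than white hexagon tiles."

There are 12 tiles that are not in bin 2.
There is 1 white hexagon tile.
The claim requires 12 − 1 (= 11) to equal 11, which holds.

True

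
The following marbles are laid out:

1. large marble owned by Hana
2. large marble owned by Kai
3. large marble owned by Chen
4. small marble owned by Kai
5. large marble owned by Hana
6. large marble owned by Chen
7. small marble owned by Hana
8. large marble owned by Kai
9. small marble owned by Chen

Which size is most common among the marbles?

Counts by size: large 6, small 3.
The maximum is 6, held uniquely by large.

large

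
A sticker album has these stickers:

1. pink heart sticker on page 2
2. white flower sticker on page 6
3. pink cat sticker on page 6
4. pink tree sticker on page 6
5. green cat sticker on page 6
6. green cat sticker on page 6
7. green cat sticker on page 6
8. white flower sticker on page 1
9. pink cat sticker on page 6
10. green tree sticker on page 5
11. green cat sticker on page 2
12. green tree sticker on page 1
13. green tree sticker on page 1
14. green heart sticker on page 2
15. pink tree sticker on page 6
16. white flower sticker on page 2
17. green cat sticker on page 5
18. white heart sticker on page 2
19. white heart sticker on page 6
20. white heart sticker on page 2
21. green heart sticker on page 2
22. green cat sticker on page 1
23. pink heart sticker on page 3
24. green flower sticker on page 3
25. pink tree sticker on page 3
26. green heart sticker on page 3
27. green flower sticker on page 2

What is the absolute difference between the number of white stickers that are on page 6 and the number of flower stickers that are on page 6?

white stickers on page 6: 2. flower stickers on page 6: 1.
|2 − 1| = 2 − 1 = 1.

1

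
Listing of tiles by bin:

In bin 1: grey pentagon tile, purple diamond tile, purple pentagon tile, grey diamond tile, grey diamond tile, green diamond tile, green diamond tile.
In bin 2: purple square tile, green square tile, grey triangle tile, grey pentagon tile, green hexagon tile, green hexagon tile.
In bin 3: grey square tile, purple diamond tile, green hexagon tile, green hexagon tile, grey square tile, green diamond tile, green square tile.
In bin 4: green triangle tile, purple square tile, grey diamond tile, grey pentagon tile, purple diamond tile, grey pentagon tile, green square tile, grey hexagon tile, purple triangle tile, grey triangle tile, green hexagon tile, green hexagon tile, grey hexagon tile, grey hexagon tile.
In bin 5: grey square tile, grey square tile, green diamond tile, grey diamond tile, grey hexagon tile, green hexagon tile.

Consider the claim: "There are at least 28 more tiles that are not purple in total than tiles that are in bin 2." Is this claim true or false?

False

There are 33 tiles that are not purple.
There are 6 tiles in bin 2.
The claim requires 33 − 6 = 27 ≥ 28, which does not hold.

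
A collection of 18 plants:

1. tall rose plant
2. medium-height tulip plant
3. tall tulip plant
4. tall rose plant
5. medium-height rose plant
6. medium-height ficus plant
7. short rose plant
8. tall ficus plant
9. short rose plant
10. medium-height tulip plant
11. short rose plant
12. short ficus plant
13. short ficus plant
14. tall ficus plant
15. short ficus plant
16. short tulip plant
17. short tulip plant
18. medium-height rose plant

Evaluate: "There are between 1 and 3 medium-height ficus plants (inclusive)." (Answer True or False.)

True

medium-height ficus plants: 1.
The claim requires 1 ≤ 1 ≤ 3, which holds.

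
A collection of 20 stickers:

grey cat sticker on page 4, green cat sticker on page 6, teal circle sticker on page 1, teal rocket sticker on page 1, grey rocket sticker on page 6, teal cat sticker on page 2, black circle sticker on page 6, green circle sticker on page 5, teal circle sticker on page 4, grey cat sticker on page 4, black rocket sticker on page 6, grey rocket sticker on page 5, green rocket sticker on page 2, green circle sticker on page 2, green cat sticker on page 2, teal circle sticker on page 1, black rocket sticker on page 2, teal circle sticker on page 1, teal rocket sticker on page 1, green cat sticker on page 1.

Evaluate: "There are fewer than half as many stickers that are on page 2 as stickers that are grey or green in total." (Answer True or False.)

False

stickers on page 2: 5.
stickers that are grey or green: 10.
The claim requires 2 × 5 = 10 < 10, which does not hold.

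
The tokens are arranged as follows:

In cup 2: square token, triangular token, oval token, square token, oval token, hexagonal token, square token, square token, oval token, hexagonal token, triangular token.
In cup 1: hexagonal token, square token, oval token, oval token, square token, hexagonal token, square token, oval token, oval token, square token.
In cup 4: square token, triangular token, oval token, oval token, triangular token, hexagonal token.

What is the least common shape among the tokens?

Counts by shape: square 9, oval 9, hexagonal 5, triangular 4.
The minimum is 4, held uniquely by triangular.

triangular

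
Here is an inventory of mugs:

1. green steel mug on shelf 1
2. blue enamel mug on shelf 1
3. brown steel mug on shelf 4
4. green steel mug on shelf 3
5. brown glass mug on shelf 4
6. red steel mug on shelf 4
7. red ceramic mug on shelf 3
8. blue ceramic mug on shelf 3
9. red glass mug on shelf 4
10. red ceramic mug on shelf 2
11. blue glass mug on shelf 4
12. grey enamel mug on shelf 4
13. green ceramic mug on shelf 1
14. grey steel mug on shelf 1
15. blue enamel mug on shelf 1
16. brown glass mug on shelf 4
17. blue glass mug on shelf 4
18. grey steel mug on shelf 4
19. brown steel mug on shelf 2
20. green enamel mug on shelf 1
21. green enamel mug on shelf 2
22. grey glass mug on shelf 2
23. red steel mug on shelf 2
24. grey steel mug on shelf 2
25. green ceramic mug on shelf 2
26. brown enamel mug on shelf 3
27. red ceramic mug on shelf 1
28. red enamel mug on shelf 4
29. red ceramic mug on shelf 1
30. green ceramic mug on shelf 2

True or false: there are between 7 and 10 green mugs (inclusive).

True

There are 7 green mugs.
The claim requires 7 ≤ 7 ≤ 10, which holds.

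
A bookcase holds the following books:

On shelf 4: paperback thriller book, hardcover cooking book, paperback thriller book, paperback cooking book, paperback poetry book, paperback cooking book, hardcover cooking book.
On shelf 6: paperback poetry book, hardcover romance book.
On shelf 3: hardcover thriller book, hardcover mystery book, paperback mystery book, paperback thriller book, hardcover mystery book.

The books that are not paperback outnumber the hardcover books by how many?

0

books that are not paperback: 6.
hardcover books: 6.
6 − 6 = 0.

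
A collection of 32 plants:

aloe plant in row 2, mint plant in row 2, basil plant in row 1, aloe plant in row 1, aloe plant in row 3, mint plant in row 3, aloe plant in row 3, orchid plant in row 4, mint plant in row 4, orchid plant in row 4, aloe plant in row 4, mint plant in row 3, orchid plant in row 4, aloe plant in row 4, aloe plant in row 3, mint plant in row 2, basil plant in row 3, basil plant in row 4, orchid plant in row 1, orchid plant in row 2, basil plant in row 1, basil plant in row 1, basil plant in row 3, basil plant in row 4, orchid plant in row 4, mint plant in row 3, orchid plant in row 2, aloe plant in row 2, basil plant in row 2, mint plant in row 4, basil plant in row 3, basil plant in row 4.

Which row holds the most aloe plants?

Counts by row (restricted to aloe plants): row 3→3, row 4→2, row 2→2, row 1→1.
The maximum is 3, held uniquely by row 3.

row 3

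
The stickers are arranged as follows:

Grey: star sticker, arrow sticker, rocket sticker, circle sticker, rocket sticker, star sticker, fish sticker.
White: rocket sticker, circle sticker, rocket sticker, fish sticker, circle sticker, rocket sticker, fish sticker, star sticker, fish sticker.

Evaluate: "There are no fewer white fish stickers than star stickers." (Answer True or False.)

True

white fish stickers: 3.
star stickers: 3.
The claim requires 3 ≥ 3, which holds.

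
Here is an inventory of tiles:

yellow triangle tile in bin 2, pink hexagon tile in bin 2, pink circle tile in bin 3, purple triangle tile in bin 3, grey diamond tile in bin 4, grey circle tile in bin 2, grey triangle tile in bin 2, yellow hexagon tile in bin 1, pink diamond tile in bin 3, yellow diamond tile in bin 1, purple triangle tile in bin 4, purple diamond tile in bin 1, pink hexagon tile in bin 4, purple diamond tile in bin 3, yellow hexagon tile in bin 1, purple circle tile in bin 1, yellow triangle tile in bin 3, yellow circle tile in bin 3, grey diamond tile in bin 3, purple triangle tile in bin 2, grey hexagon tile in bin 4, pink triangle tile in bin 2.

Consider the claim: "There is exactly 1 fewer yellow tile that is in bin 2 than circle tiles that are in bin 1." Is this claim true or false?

False

|yellow tiles in bin 2| = 1.
|circle tiles in bin 1| = 1.
The claim requires 1 − 1 (= 0) to equal 1, which does not hold.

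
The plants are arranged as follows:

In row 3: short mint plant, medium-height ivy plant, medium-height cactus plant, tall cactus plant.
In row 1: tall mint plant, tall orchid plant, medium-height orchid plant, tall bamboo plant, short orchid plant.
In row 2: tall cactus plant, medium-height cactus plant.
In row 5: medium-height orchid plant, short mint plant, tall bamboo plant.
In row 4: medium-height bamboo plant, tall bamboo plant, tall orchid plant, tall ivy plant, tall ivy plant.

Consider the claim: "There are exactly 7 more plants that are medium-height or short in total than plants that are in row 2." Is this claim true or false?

plants that are medium-height or short: 9.
plants in row 2: 2.
The claim requires 9 − 2 (= 7) to equal 7, which holds.

True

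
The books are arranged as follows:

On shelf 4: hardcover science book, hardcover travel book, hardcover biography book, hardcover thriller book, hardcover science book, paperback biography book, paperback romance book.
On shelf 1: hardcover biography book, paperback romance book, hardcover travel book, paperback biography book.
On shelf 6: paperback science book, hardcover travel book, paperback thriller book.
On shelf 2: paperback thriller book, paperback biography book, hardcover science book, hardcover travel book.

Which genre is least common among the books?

romance

Counts by genre: biography 5, science 4, travel 4, thriller 3, romance 2.
The minimum is 2, held uniquely by romance.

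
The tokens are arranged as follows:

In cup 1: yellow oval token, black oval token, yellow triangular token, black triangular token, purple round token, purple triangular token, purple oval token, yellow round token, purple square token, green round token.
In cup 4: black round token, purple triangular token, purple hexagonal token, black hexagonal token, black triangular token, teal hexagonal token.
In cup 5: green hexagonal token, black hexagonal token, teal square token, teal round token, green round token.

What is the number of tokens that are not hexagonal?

16

Total tokens: 21; with the excluded value: 5; remaining 21 − 5 = 16.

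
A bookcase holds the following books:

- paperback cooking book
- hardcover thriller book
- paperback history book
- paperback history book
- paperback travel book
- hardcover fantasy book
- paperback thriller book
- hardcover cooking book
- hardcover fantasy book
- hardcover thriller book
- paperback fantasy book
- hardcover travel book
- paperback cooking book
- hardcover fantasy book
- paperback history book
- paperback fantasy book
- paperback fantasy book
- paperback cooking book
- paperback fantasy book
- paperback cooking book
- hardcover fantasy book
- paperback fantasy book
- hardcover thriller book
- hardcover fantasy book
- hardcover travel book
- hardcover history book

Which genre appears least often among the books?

travel

Counts by genre: fantasy 10, cooking 5, history 4, thriller 4, travel 3.
The minimum is 3, held uniquely by travel.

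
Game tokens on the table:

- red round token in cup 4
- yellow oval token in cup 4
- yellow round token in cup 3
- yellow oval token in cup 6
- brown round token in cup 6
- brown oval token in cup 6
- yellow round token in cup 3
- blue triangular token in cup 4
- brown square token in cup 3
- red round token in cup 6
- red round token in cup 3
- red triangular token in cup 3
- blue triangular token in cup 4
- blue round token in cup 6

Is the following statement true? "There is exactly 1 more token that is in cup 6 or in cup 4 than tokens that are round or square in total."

True

tokens in cup 6 or in cup 4: 9.
tokens that are round or square: 8.
The claim requires 9 − 8 (= 1) to equal 1, which holds.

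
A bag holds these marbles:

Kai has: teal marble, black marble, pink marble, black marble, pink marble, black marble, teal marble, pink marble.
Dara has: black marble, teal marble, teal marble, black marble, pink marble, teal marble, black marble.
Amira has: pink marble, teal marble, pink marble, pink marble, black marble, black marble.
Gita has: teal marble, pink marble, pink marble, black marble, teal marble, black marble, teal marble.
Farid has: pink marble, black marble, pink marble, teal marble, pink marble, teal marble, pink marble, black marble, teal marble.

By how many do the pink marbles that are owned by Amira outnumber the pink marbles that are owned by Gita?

pink marbles owned by Amira: 3.
pink marbles owned by Gita: 2.
3 − 2 = 1.

1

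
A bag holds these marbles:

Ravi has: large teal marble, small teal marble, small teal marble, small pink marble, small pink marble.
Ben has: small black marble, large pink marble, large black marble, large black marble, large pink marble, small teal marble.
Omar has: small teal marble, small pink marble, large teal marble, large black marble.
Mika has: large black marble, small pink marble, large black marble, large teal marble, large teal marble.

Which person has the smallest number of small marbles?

Counts by owner (restricted to small marbles): Ravi→4, Ben→2, Omar→2, Mika→1.
The minimum is 1, held uniquely by Mika.

Mika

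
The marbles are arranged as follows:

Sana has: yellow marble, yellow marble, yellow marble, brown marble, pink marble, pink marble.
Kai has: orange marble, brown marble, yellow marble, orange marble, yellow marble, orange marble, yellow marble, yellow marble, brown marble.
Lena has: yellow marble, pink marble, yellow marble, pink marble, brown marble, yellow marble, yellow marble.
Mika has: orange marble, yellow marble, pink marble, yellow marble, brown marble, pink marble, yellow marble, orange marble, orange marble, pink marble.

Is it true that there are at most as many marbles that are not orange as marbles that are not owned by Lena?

False

|marbles that are not orange| = 26.
|marbles that are not owned by Lena| = 25.
The claim requires 26 ≤ 25, which does not hold.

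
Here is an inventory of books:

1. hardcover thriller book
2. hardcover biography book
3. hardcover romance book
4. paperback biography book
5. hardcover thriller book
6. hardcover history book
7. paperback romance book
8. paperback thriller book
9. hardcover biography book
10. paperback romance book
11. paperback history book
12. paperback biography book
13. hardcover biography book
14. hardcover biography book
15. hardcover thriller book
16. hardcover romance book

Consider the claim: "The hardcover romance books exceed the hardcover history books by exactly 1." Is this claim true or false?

|hardcover romance books| = 2.
|hardcover history books| = 1.
The claim requires 2 − 1 (= 1) to equal 1, which holds.

True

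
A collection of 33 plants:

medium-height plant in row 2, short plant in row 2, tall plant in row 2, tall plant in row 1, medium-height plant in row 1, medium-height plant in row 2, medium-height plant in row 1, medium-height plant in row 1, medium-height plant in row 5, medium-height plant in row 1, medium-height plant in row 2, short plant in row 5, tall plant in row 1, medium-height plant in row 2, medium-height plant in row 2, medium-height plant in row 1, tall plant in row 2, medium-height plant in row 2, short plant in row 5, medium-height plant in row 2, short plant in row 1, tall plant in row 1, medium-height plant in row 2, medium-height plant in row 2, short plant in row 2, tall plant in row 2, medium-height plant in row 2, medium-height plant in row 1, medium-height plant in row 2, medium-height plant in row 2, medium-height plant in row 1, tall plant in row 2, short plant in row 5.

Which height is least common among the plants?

short

Counts by height: medium-height 20, tall 7, short 6.
The minimum is 6, held uniquely by short.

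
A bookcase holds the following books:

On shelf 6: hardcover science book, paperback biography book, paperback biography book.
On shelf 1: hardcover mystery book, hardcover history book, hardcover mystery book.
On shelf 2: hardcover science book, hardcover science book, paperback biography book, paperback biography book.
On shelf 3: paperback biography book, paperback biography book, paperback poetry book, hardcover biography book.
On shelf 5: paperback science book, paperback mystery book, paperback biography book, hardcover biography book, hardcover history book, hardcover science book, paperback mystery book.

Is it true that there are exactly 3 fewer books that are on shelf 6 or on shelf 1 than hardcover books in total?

There are 6 books on shelf 6 or on shelf 1.
There are 10 hardcover books.
The claim requires 10 − 6 (= 4) to equal 3, which does not hold.

False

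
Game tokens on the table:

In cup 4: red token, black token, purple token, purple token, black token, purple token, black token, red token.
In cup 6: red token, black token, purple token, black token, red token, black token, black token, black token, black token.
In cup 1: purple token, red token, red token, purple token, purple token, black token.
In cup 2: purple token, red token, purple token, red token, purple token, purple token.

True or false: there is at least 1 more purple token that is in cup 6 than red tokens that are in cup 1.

False

There is 1 purple token in cup 6.
There are 2 red tokens in cup 1.
The claim requires 1 − 2 = -1 ≥ 1, which does not hold.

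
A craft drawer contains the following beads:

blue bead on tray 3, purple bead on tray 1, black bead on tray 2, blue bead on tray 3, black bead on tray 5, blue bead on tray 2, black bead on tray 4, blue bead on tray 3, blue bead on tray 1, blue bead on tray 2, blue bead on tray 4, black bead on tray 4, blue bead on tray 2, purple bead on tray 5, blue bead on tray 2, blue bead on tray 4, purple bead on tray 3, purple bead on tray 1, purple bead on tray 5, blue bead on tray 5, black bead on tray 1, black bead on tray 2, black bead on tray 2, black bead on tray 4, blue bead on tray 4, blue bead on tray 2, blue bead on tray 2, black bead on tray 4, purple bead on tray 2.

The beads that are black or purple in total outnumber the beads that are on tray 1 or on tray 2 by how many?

beads that are black or purple: 15.
beads on tray 1 or on tray 2: 14.
15 − 14 = 1.

1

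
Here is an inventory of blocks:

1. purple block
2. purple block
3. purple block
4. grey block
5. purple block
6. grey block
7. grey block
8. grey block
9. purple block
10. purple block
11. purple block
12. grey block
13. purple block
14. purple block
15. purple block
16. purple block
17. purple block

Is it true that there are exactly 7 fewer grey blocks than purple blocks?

True

There are 5 grey blocks.
There are 12 purple blocks.
The claim requires 12 − 5 (= 7) to equal 7, which holds.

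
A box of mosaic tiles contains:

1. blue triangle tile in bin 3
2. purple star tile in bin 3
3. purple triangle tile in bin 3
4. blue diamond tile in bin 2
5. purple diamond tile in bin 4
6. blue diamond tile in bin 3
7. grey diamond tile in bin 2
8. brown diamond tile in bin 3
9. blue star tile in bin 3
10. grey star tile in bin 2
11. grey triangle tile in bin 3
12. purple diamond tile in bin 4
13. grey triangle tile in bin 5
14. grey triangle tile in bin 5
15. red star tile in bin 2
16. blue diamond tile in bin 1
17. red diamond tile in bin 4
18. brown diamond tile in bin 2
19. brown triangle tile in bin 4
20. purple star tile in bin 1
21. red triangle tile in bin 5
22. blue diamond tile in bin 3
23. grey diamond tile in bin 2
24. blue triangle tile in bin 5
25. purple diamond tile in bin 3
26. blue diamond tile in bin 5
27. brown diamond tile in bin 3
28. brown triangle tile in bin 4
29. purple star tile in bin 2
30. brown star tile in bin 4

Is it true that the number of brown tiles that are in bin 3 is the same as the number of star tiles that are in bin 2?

False

brown tiles in bin 3: 2.
star tiles in bin 2: 3.
The claim requires 2 = 3, which does not hold.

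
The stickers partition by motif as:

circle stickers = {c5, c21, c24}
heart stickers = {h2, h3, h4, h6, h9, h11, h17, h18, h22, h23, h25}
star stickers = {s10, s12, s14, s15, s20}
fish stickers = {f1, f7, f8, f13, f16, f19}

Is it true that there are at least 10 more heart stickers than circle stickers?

False

There are 11 heart stickers.
There are 3 circle stickers.
The claim requires 11 − 3 = 8 ≥ 10, which does not hold.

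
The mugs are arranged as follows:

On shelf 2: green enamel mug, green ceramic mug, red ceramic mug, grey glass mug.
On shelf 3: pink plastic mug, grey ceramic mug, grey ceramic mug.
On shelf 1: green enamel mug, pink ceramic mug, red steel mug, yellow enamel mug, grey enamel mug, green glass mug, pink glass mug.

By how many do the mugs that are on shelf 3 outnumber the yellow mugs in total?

2

mugs on shelf 3: 3.
yellow mugs: 1.
3 − 1 = 2.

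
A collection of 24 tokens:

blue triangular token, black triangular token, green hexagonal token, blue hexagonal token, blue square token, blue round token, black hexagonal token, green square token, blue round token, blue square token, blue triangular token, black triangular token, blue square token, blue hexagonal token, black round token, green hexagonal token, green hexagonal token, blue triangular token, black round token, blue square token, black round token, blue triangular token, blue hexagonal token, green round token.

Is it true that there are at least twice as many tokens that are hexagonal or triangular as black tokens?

True

There are 13 tokens that are hexagonal or triangular.
There are 6 black tokens.
The claim requires 13 ≥ 2 × 6 = 12, which holds.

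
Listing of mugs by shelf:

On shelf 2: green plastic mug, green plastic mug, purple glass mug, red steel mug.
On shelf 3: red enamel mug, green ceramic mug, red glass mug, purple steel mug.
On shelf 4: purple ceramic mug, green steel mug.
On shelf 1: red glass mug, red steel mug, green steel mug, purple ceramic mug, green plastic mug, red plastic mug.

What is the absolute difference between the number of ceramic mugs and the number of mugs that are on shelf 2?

ceramic mugs: 3. mugs on shelf 2: 4.
|3 − 4| = 4 − 3 = 1.

1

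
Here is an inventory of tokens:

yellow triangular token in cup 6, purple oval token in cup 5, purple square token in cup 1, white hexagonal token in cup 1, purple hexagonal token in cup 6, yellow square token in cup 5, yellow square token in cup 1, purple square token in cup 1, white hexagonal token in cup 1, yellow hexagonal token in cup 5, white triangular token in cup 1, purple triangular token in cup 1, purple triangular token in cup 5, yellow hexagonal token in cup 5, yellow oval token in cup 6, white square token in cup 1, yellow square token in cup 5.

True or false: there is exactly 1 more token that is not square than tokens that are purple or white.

There are 11 tokens that are not square.
There are 10 tokens that are purple or white.
The claim requires 11 − 10 (= 1) to equal 1, which holds.

True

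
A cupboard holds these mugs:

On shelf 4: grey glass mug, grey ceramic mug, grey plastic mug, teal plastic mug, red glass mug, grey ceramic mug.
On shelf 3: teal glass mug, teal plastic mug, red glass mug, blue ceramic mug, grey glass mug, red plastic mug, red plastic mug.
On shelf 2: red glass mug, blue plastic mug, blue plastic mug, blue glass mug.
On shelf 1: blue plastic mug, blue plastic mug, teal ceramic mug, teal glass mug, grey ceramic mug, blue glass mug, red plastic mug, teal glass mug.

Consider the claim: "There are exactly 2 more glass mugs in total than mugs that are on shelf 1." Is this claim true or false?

True

glass mugs: 10.
mugs on shelf 1: 8.
The claim requires 10 − 8 (= 2) to equal 2, which holds.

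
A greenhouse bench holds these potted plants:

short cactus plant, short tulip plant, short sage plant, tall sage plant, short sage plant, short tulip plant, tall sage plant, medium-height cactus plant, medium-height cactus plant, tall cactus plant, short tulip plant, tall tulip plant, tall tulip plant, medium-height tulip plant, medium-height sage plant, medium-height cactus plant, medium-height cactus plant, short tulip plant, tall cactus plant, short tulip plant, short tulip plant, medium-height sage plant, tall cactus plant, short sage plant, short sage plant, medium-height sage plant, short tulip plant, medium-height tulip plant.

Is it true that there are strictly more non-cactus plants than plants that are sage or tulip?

False

There are 20 non-cactus plants.
There are 20 plants that are sage or tulip.
The claim requires 20 > 20, which does not hold.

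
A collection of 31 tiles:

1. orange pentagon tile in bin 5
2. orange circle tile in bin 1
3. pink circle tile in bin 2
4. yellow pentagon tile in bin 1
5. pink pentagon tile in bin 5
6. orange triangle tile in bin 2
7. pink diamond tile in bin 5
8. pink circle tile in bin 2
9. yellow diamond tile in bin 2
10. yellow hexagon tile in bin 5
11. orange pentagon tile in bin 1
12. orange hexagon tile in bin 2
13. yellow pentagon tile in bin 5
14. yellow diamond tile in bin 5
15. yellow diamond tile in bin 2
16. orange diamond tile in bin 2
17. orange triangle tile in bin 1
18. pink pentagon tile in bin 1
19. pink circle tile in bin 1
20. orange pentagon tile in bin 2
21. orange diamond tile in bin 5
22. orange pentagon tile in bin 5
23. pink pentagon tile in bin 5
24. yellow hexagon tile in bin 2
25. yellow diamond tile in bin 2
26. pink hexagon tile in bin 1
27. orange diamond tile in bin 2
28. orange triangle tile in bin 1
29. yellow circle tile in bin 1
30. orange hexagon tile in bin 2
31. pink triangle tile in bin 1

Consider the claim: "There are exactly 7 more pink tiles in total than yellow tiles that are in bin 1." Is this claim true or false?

True

|pink tiles| = 9.
|yellow tiles in bin 1| = 2.
The claim requires 9 − 2 (= 7) to equal 7, which holds.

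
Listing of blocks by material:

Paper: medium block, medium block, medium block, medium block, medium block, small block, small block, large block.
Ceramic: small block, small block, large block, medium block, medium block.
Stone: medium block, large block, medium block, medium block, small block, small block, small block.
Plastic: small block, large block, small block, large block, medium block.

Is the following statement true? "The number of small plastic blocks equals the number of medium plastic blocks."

False

There are 2 small plastic blocks.
There is 1 medium plastic block.
The claim requires 2 = 1, which does not hold.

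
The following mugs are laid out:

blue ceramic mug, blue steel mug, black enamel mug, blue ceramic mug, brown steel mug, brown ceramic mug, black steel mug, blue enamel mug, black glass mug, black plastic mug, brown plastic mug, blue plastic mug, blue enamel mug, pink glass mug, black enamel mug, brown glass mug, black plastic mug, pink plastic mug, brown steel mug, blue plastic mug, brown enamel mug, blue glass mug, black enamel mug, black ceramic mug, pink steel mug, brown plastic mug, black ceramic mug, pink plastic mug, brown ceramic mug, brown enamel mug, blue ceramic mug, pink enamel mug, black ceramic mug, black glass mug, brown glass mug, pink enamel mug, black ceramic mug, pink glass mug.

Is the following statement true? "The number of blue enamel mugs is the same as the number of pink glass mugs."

True

|blue enamel mugs| = 2.
|pink glass mugs| = 2.
The claim requires 2 = 2, which holds.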